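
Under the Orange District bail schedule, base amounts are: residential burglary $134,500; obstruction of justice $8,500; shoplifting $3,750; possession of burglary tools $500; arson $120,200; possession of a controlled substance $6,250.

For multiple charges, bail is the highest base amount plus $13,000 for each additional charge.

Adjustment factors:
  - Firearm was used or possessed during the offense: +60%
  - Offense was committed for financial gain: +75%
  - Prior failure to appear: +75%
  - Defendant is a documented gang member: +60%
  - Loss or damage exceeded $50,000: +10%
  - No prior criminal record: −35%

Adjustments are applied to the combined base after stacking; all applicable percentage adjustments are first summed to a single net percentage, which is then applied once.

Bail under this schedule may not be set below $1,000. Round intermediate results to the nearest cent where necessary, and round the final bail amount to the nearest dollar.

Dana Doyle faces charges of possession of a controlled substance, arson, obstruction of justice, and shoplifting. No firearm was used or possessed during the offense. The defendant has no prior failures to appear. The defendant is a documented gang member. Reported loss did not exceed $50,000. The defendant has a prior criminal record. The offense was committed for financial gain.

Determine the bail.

Base amounts from the schedule: possession of a controlled substance $6,250; arson $120,200; obstruction of justice $8,500; shoplifting $3,750.
Stacking rule: highest base plus $13,000 per additional charge. Highest is arson at $120,200; 3 additional charges → +$39,000. Combined base = $159,200.
Net percentage adjustment: +75% +60% = +135%. $159,200 × 2.35 = $374,120.
$374,120 is at or above the $1,000 minimum.

$374,120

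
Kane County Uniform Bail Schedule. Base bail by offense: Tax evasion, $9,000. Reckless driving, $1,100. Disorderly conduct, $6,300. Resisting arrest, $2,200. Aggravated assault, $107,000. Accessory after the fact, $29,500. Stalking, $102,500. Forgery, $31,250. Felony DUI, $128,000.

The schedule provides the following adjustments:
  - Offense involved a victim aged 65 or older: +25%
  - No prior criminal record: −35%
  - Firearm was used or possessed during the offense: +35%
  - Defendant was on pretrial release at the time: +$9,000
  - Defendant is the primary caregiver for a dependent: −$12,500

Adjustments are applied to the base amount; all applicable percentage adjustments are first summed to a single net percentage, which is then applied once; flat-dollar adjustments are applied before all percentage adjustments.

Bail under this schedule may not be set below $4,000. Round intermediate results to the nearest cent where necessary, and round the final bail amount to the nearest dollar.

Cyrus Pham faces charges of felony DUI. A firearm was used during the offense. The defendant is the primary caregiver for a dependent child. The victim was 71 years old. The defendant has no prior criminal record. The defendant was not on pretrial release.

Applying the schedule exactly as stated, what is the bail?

Base amounts from the schedule: felony DUI $128,000.
Single charge. Combined base = $128,000.
Defendant is the primary caregiver for a dependent (−$12,500 flat): $128,000 − $12,500 = $115,500.
Net percentage adjustment: +25% −35% +35% = +25%. $115,500 × 1.25 = $144,375.
$144,375 is at or above the $4,000 minimum.

$144,375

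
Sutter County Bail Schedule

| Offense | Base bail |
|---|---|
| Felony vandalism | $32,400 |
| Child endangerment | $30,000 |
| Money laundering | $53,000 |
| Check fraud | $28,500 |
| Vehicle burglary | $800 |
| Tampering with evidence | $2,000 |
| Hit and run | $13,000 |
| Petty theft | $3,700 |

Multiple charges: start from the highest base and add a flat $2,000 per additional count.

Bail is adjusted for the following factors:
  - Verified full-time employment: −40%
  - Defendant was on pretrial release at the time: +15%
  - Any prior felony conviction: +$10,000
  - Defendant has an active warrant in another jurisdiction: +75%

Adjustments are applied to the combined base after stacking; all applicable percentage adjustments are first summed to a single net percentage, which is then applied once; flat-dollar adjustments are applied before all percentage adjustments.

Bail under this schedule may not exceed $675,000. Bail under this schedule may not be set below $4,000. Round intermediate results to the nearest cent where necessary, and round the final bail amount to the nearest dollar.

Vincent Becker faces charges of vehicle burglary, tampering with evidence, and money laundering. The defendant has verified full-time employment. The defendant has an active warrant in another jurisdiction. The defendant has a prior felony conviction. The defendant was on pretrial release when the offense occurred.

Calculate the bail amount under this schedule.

Base amounts from the schedule: vehicle burglary $800; tampering with evidence $2,000; money laundering $53,000.
Stacking rule: highest base plus $2,000 per additional charge. Highest is money laundering at $53,000; 2 additional charges → +$4,000. Combined base = $57,000.
Any prior felony conviction (+$10,000 flat): $57,000 + $10,000 = $67,000.
Net percentage adjustment: −40% +15% +75% = +50%. $67,000 × 1.5 = $100,500.
$100,500 is within the $675,000 maximum.
$100,500 is at or above the $4,000 minimum.

$100,500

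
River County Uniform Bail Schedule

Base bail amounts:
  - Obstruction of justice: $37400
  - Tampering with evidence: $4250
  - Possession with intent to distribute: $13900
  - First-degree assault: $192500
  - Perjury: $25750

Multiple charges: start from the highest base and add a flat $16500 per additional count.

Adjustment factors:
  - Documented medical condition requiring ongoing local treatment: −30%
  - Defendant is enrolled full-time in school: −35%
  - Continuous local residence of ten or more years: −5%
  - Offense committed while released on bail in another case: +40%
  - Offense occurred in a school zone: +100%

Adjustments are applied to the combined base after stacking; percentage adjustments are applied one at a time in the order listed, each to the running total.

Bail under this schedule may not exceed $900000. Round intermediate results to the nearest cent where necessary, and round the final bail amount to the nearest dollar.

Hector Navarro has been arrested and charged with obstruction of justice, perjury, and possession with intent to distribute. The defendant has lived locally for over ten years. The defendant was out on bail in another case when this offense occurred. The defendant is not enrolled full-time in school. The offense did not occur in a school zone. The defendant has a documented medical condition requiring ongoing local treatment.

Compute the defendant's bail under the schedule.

$65542

Base amounts from the schedule: obstruction of justice $37400; perjury $25750; possession with intent to distribute $13900.
Stacking rule: highest base plus $16500 per additional charge. Highest is obstruction of justice at $37400; 2 additional charges → +$33000. Combined base = $70400.
Documented medical condition requiring ongoing local treatment (−30%): $70400 × 0.7 = $49280.
Continuous local residence of ten or more years (−5%): $49280 × 0.95 = $46816.
Offense committed while released on bail in another case (+40%): $46816 × 1.4 = $65542.40.
$65542.40 is within the $900000 maximum.
Rounded to the nearest dollar: $65542.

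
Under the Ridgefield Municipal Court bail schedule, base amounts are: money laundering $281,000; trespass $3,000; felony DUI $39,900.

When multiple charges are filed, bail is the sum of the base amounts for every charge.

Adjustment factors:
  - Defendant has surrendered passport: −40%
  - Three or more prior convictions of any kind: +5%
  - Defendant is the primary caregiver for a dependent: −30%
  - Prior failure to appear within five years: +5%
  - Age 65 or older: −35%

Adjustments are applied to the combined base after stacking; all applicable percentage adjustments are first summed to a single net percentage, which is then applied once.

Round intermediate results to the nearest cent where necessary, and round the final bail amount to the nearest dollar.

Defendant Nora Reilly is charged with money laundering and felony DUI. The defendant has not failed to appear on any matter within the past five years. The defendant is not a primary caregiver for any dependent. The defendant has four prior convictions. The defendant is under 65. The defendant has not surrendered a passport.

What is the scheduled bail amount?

$336,945

Base amounts from the schedule: money laundering $281,000; felony DUI $39,900.
Stacking rule: sum of all bases. $281,000 + $39,900 = $320,900.
Three or more prior convictions of any kind (+5%): $320,900 × 1.05 = $336,945.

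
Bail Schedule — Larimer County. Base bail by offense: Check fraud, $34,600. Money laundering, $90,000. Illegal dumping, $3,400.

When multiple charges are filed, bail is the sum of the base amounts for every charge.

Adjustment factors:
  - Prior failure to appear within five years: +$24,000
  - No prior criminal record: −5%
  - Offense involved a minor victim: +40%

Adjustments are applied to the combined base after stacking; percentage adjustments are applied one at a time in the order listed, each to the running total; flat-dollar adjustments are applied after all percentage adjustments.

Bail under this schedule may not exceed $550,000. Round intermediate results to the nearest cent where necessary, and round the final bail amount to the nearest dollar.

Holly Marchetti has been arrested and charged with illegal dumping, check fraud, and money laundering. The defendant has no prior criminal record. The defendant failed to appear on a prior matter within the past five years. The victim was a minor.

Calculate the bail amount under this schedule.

$194,240

Base amounts from the schedule: illegal dumping $3,400; check fraud $34,600; money laundering $90,000.
Stacking rule: sum of all bases. $3,400 + $34,600 + $90,000 = $128,000.
No prior criminal record (−5%): $128,000 × 0.95 = $121,600.
Offense involved a minor victim (+40%): $121,600 × 1.4 = $170,240.
Prior failure to appear within five years (+$24,000 flat): $170,240 + $24,000 = $194,240.
$194,240 is within the $550,000 maximum.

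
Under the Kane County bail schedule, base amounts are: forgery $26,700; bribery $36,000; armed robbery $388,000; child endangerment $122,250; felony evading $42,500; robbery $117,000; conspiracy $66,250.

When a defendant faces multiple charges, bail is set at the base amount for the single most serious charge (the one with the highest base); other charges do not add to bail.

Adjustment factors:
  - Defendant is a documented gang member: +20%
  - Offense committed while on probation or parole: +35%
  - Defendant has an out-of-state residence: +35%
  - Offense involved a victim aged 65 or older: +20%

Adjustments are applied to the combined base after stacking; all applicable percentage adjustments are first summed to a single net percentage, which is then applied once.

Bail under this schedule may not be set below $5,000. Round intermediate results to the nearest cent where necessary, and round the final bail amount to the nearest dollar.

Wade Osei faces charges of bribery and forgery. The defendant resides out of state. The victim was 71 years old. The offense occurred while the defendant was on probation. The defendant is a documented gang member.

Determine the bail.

Base amounts from the schedule: bribery $36,000; forgery $26,700.
Stacking rule: use the highest base only. Highest is bribery at $36,000. Combined base = $36,000.
Net percentage adjustment: +20% +35% +35% +20% = +110%. $36,000 × 2.1 = $75,600.
$75,600 is at or above the $5,000 minimum.

$75,600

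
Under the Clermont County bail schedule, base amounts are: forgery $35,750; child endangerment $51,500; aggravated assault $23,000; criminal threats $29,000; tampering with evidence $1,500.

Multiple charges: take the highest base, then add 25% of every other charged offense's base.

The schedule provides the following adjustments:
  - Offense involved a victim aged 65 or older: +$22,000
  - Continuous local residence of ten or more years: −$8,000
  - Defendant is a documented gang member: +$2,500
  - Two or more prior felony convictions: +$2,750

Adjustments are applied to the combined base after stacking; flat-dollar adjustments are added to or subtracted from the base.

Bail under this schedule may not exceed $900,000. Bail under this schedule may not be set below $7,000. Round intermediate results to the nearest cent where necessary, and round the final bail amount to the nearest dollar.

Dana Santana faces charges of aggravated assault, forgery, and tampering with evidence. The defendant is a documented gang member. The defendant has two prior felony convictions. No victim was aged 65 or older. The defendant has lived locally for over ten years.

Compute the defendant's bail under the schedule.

$39,125

Base amounts from the schedule: aggravated assault $23,000; forgery $35,750; tampering with evidence $1,500.
Stacking rule: highest base plus 25% of each additional charge. Highest is forgery at $35,750. Additional: $23,000 × 25% = $5,750; $1,500 × 25% = $375. Combined base = $35,750 + $6,125 = $41,875.
Continuous local residence of ten or more years (−$8,000 flat): $41,875 − $8,000 = $33,875.
Defendant is a documented gang member (+$2,500 flat): $33,875 + $2,500 = $36,375.
Two or more prior felony convictions (+$2,750 flat): $36,375 + $2,750 = $39,125.
$39,125 is within the $900,000 maximum.
$39,125 is at or above the $7,000 minimum.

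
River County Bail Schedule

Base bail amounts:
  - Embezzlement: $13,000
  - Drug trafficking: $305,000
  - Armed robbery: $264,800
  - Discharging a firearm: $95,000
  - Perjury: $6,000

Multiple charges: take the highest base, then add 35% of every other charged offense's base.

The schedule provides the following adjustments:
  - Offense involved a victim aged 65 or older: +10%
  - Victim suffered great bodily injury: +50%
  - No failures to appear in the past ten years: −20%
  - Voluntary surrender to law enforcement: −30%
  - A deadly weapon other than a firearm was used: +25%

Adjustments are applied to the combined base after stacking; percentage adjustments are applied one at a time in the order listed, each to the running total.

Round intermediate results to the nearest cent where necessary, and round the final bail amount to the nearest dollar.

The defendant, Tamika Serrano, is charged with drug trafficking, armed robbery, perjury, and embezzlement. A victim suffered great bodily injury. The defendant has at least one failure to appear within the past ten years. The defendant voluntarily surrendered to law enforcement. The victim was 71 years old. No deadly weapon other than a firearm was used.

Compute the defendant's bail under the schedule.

Base amounts from the schedule: drug trafficking $305,000; armed robbery $264,800; perjury $6,000; embezzlement $13,000.
Stacking rule: highest base plus 35% of each additional charge. Highest is drug trafficking at $305,000. Additional: $264,800 × 35% = $92,680; $6,000 × 35% = $2,100; $13,000 × 35% = $4,550. Combined base = $305,000 + $99,330 = $404,330.
Offense involved a victim aged 65 or older (+10%): $404,330 × 1.1 = $444,763.
Victim suffered great bodily injury (+50%): $444,763 × 1.5 = $667,144.50.
Voluntary surrender to law enforcement (−30%): $667,144.50 × 0.7 = $467,001.15.
Rounded to the nearest dollar: $467,001.

$467,001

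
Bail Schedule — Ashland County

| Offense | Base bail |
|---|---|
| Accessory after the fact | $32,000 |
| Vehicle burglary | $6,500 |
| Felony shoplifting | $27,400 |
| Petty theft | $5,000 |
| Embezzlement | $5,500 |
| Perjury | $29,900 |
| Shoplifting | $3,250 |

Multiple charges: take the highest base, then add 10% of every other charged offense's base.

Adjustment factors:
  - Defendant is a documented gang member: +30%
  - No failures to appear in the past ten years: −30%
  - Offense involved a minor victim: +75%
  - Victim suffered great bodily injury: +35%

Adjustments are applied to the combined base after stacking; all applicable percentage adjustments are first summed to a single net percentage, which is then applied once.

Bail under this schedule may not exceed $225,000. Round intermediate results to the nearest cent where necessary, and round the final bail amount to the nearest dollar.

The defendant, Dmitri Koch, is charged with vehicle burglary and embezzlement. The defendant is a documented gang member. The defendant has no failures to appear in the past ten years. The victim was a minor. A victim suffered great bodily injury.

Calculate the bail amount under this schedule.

$14,805

Base amounts from the schedule: vehicle burglary $6,500; embezzlement $5,500.
Stacking rule: highest base plus 10% of each additional charge. Highest is vehicle burglary at $6,500. Additional: $5,500 × 10% = $550. Combined base = $6,500 + $550 = $7,050.
Net percentage adjustment: +30% −30% +75% +35% = +110%. $7,050 × 2.1 = $14,805.
$14,805 is within the $225,000 maximum.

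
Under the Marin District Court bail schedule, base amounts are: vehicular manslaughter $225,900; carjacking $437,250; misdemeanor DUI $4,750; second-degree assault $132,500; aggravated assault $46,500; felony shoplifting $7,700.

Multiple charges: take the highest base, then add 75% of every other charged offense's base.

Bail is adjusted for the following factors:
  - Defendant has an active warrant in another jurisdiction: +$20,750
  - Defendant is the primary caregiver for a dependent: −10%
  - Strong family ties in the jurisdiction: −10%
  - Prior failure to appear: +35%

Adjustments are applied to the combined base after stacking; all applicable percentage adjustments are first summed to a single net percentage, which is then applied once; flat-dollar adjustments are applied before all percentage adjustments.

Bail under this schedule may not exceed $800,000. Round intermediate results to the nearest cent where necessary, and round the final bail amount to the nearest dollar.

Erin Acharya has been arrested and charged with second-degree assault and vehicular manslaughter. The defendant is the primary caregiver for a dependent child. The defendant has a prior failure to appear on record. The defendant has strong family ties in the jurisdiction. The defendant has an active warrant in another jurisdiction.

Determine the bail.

Base amounts from the schedule: second-degree assault $132,500; vehicular manslaughter $225,900.
Stacking rule: highest base plus 75% of each additional charge. Highest is vehicular manslaughter at $225,900. Additional: $132,500 × 75% = $99,375. Combined base = $225,900 + $99,375 = $325,275.
Defendant has an active warrant in another jurisdiction (+$20,750 flat): $325,275 + $20,750 = $346,025.
Net percentage adjustment: −10% −10% +35% = +15%. $346,025 × 1.15 = $397,928.75.
$397,928.75 is within the $800,000 maximum.
Rounded to the nearest dollar: $397,929.

$397,929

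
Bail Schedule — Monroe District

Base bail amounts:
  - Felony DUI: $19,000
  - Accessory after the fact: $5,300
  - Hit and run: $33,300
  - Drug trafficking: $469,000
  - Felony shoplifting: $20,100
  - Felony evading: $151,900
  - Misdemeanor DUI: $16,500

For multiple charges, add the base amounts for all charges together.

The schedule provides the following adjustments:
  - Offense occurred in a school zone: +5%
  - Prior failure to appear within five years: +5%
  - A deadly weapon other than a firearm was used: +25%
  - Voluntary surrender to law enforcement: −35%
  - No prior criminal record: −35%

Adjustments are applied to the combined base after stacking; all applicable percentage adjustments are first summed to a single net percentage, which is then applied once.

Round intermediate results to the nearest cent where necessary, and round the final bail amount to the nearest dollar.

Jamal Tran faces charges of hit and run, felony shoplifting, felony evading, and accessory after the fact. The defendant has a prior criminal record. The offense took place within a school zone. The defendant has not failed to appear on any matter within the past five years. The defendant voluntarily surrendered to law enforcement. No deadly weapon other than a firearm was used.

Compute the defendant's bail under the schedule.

Base amounts from the schedule: hit and run $33,300; felony shoplifting $20,100; felony evading $151,900; accessory after the fact $5,300.
Stacking rule: sum of all bases. $33,300 + $20,100 + $151,900 + $5,300 = $210,600.
Net percentage adjustment: +5% −35% = −30%. $210,600 × 0.7 = $147,420.

$147,420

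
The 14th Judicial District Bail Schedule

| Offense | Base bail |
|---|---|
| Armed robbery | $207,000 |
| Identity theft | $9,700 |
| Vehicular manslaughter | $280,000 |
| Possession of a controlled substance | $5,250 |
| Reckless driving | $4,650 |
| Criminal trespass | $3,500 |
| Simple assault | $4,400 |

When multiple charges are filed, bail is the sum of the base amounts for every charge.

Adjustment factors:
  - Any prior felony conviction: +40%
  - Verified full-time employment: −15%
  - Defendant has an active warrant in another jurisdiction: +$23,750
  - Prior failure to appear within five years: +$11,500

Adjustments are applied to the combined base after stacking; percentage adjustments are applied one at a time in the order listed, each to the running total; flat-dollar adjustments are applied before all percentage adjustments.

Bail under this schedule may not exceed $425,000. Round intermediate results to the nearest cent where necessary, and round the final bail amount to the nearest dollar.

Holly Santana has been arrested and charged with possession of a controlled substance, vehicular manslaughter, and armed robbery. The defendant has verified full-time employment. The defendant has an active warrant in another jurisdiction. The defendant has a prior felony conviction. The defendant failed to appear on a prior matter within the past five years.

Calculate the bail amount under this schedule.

$425,000

Base amounts from the schedule: possession of a controlled substance $5,250; vehicular manslaughter $280,000; armed robbery $207,000.
Stacking rule: sum of all bases. $5,250 + $280,000 + $207,000 = $492,250.
Defendant has an active warrant in another jurisdiction (+$23,750 flat): $492,250 + $23,750 = $516,000.
Prior failure to appear within five years (+$11,500 flat): $516,000 + $11,500 = $527,500.
Any prior felony conviction (+40%): $527,500 × 1.4 = $738,500.
Verified full-time employment (−15%): $738,500 × 0.85 = $627,725.
Result $627,725 exceeds the maximum of $425,000; bail is capped at $425,000.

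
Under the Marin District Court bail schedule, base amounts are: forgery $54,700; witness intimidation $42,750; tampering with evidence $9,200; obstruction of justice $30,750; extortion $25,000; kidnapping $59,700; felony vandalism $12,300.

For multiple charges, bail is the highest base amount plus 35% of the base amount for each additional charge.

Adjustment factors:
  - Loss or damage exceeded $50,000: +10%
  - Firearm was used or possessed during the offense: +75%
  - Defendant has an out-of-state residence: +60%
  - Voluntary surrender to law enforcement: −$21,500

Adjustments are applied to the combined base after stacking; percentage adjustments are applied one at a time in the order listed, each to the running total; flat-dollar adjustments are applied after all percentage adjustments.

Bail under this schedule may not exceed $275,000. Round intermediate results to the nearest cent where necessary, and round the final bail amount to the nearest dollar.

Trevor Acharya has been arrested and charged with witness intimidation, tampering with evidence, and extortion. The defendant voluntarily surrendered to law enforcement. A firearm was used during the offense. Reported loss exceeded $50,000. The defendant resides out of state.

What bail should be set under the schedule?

Base amounts from the schedule: witness intimidation $42,750; tampering with evidence $9,200; extortion $25,000.
Stacking rule: highest base plus 35% of each additional charge. Highest is witness intimidation at $42,750. Additional: $9,200 × 35% = $3,220; $25,000 × 35% = $8,750. Combined base = $42,750 + $11,970 = $54,720.
Loss or damage exceeded $50,000 (+10%): $54,720 × 1.1 = $60,192.
Firearm was used or possessed during the offense (+75%): $60,192 × 1.75 = $105,336.
Defendant has an out-of-state residence (+60%): $105,336 × 1.6 = $168,537.60.
Voluntary surrender to law enforcement (−$21,500 flat): $168,537.60 − $21,500 = $147,037.60.
$147,037.60 is within the $275,000 maximum.
Rounded to the nearest dollar: $147,038.

$147,038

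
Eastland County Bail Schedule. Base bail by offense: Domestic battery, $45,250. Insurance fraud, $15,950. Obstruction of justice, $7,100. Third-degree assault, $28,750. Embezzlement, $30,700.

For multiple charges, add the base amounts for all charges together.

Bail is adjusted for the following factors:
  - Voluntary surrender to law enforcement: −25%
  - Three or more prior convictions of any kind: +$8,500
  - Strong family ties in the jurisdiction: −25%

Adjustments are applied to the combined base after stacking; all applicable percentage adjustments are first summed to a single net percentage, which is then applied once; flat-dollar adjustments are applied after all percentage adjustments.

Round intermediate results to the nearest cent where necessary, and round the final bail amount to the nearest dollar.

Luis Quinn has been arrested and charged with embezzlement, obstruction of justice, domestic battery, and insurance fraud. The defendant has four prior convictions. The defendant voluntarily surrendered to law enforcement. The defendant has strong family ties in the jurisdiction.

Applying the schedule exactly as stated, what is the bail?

$58,000

Base amounts from the schedule: embezzlement $30,700; obstruction of justice $7,100; domestic battery $45,250; insurance fraud $15,950.
Stacking rule: sum of all bases. $30,700 + $7,100 + $45,250 + $15,950 = $99,000.
Net percentage adjustment: −25% −25% = −50%. $99,000 × 0.5 = $49,500.
Three or more prior convictions of any kind (+$8,500 flat): $49,500 + $8,500 = $58,000.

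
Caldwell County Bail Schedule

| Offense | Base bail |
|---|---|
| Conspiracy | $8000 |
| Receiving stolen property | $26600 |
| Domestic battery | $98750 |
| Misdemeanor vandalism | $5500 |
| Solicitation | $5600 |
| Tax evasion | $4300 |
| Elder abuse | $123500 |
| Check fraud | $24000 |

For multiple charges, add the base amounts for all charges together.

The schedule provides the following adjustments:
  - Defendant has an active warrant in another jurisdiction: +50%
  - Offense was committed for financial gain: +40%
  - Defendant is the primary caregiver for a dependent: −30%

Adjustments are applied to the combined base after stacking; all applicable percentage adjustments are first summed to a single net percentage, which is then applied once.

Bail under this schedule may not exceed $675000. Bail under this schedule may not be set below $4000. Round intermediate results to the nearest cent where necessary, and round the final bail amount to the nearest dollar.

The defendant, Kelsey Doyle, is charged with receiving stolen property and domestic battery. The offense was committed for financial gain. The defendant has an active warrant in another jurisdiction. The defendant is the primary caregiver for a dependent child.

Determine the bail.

Base amounts from the schedule: receiving stolen property $26600; domestic battery $98750.
Stacking rule: sum of all bases. $26600 + $98750 = $125350.
Net percentage adjustment: +50% +40% −30% = +60%. $125350 × 1.6 = $200560.
$200560 is within the $675000 maximum.
$200560 is at or above the $4000 minimum.

$200560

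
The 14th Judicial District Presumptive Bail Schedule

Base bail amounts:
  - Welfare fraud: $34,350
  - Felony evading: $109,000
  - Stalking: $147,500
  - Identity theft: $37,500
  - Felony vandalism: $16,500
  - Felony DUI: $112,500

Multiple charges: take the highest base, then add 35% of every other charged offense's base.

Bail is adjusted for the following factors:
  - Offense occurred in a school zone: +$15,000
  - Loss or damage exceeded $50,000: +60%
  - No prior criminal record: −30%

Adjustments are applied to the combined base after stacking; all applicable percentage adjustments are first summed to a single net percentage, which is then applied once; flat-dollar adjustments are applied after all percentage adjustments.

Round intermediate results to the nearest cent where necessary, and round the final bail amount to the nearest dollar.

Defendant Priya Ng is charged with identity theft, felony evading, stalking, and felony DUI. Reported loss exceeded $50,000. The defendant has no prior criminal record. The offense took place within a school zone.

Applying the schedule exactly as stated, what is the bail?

Base amounts from the schedule: identity theft $37,500; felony evading $109,000; stalking $147,500; felony DUI $112,500.
Stacking rule: highest base plus 35% of each additional charge. Highest is stalking at $147,500. Additional: $37,500 × 35% = $13,125; $109,000 × 35% = $38,150; $112,500 × 35% = $39,375. Combined base = $147,500 + $90,650 = $238,150.
Net percentage adjustment: +60% −30% = +30%. $238,150 × 1.3 = $309,595.
Offense occurred in a school zone (+$15,000 flat): $309,595 + $15,000 = $324,595.

$324,595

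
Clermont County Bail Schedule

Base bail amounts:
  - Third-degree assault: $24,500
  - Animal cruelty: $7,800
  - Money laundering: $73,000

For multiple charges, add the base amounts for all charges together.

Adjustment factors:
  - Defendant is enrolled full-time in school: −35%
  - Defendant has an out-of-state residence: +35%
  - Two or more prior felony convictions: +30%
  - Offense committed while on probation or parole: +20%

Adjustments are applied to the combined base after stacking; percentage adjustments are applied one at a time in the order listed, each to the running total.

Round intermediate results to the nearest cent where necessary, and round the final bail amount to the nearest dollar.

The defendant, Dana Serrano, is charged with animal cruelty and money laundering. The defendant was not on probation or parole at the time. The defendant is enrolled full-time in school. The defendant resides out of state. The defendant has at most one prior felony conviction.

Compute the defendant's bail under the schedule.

$70,902

Base amounts from the schedule: animal cruelty $7,800; money laundering $73,000.
Stacking rule: sum of all bases. $7,800 + $73,000 = $80,800.
Defendant is enrolled full-time in school (−35%): $80,800 × 0.65 = $52,520.
Defendant has an out-of-state residence (+35%): $52,520 × 1.35 = $70,902.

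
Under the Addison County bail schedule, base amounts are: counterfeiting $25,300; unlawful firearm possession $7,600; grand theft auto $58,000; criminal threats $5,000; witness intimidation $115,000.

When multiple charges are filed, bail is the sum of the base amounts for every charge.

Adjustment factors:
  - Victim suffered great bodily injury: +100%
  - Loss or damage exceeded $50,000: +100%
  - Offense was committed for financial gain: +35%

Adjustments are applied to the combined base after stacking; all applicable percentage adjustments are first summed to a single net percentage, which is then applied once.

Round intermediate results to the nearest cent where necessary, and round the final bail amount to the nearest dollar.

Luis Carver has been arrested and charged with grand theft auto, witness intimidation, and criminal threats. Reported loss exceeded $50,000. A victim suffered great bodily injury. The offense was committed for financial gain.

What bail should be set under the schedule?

Base amounts from the schedule: grand theft auto $58,000; witness intimidation $115,000; criminal threats $5,000.
Stacking rule: sum of all bases. $58,000 + $115,000 + $5,000 = $178,000.
Net percentage adjustment: +100% +100% +35% = +235%. $178,000 × 3.35 = $596,300.

$596,300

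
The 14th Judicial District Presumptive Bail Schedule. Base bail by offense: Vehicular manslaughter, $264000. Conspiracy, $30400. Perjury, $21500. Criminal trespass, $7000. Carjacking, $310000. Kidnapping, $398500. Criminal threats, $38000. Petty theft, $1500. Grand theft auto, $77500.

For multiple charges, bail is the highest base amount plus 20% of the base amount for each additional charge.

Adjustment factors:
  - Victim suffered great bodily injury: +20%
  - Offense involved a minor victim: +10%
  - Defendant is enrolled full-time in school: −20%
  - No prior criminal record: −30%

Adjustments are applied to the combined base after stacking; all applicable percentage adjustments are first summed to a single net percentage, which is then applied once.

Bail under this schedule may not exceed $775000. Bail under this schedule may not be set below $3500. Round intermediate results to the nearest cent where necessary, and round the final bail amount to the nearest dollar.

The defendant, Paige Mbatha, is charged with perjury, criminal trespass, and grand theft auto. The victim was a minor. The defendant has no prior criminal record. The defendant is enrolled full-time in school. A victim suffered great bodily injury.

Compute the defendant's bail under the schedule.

$66560

Base amounts from the schedule: perjury $21500; criminal trespass $7000; grand theft auto $77500.
Stacking rule: highest base plus 20% of each additional charge. Highest is grand theft auto at $77500. Additional: $21500 × 20% = $4300; $7000 × 20% = $1400. Combined base = $77500 + $5700 = $83200.
Net percentage adjustment: +20% +10% −20% −30% = −20%. $83200 × 0.8 = $66560.
$66560 is within the $775000 maximum.
$66560 is at or above the $3500 minimum.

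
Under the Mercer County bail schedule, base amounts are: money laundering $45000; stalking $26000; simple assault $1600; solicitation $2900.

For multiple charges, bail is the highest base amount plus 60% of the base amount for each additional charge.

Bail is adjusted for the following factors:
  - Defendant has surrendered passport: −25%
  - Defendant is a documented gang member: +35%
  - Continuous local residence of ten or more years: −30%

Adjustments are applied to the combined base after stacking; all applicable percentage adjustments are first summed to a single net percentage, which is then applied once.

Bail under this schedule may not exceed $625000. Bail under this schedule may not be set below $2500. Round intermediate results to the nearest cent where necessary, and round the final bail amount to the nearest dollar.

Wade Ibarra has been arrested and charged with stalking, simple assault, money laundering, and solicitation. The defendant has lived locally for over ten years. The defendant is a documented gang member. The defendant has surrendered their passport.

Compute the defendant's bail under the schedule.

Base amounts from the schedule: stalking $26000; simple assault $1600; money laundering $45000; solicitation $2900.
Stacking rule: highest base plus 60% of each additional charge. Highest is money laundering at $45000. Additional: $26000 × 60% = $15600; $1600 × 60% = $960; $2900 × 60% = $1740. Combined base = $45000 + $18300 = $63300.
Net percentage adjustment: −25% +35% −30% = −20%. $63300 × 0.8 = $50640.
$50640 is within the $625000 maximum.
$50640 is at or above the $2500 minimum.

$50640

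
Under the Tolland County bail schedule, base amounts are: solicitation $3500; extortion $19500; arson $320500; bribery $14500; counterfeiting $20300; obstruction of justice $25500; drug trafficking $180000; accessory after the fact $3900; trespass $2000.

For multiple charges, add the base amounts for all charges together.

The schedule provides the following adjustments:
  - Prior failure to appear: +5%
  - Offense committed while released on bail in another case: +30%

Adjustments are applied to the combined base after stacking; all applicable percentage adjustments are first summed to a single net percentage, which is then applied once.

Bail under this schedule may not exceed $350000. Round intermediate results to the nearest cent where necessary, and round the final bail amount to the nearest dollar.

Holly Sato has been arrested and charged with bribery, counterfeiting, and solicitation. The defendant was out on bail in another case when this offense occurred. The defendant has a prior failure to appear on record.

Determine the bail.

Base amounts from the schedule: bribery $14500; counterfeiting $20300; solicitation $3500.
Stacking rule: sum of all bases. $14500 + $20300 + $3500 = $38300.
Net percentage adjustment: +5% +30% = +35%. $38300 × 1.35 = $51705.
$51705 is within the $350000 maximum.

$51705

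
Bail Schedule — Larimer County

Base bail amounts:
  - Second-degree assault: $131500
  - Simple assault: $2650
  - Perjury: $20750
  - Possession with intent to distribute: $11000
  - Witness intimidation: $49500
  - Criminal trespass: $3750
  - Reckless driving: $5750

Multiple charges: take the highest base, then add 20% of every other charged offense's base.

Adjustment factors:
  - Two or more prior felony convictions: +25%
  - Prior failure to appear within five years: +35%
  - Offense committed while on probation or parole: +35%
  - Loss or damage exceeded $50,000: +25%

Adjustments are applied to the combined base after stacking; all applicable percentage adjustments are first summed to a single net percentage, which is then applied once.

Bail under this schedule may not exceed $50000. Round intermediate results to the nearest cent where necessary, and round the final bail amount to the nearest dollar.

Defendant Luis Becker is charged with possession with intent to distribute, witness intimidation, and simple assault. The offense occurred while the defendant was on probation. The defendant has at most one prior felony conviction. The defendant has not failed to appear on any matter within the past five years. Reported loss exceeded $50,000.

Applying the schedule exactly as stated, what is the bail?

Base amounts from the schedule: possession with intent to distribute $11000; witness intimidation $49500; simple assault $2650.
Stacking rule: highest base plus 20% of each additional charge. Highest is witness intimidation at $49500. Additional: $11000 × 20% = $2200; $2650 × 20% = $530. Combined base = $49500 + $2730 = $52230.
Net percentage adjustment: +35% +25% = +60%. $52230 × 1.6 = $83568.
Result $83568 exceeds the maximum of $50000; bail is capped at $50000.

$50000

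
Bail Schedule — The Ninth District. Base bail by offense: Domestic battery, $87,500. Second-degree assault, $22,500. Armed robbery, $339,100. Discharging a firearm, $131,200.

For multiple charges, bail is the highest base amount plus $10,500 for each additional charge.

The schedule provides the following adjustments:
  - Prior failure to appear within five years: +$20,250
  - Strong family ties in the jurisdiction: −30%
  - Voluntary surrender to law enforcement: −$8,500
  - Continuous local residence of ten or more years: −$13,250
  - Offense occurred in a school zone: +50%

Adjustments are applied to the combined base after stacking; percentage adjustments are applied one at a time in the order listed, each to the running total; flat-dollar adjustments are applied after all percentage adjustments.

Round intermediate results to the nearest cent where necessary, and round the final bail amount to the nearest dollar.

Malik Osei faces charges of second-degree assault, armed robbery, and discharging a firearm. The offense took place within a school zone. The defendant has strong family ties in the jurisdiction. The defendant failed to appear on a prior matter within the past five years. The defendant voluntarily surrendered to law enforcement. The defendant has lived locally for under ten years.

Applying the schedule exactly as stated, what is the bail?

Base amounts from the schedule: second-degree assault $22,500; armed robbery $339,100; discharging a firearm $131,200.
Stacking rule: highest base plus $10,500 per additional charge. Highest is armed robbery at $339,100; 2 additional charges → +$21,000. Combined base = $360,100.
Strong family ties in the jurisdiction (−30%): $360,100 × 0.7 = $252,070.
Offense occurred in a school zone (+50%): $252,070 × 1.5 = $378,105.
Prior failure to appear within five years (+$20,250 flat): $378,105 + $20,250 = $398,355.
Voluntary surrender to law enforcement (−$8,500 flat): $398,355 − $8,500 = $389,855.

$389,855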